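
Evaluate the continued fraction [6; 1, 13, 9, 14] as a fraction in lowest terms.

Using pₖ = aₖpₖ₋₁ + pₖ₋₂ and qₖ = aₖqₖ₋₁ + qₖ₋₂:
  k=0: a=6, p=6, q=1
  k=1: a=1, p=7, q=1
  k=2: a=13, p=97, q=14
  k=3: a=9, p=880, q=127
  k=4: a=14, p=12417, q=1792

12417/1792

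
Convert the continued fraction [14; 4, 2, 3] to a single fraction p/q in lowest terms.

441/31

Using pₖ = aₖpₖ₋₁ + pₖ₋₂ and qₖ = aₖqₖ₋₁ + qₖ₋₂:
  k=0: a=14, p=14, q=1
  k=1: a=4, p=57, q=4
  k=2: a=2, p=128, q=9
  k=3: a=3, p=441, q=31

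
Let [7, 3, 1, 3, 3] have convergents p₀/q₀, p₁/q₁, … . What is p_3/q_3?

109/15

Using pₖ = aₖpₖ₋₁ + pₖ₋₂, qₖ = aₖqₖ₋₁ + qₖ₋₂ (with p₋₁=1, p₋₂=0, q₋₁=0, q₋₂=1):
  k=0: a=7, p=7, q=1
  k=1: a=3, p=22, q=3
  k=2: a=1, p=29, q=4
  k=3: a=3, p=109, q=15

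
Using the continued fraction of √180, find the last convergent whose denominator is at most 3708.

21587/1609

√180 = [13; 2, 2, 2, 26, …] (period length 4).
Convergents:
  p_0/q_0 = 13/1
  p_1/q_1 = 27/2
  p_2/q_2 = 67/5
  p_3/q_3 = 161/12
  p_4/q_4 = 4253/317
  p_5/q_5 = 8667/646
  p_6/q_6 = 21587/1609
  p_7/q_7 = 51841/3864
q_6 = 1609 ≤ 3708 < 3864 = q_7, so the answer is 21587/1609.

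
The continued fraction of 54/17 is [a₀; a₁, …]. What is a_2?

54 = 3·17 + 3   →  a_0 = 3
17 = 5·3 + 2   →  a_1 = 5
3 = 1·2 + 1   →  a_2 = 1

1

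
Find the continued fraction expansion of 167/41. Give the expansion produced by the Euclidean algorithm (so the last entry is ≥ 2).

167 = 4×41 + 3
41 = 13×3 + 2
3 = 1×2 + 1
2 = 2×1 + 0  (stop)
So 167/41 = [4; 13, 1, 2].

[4; 13, 1, 2]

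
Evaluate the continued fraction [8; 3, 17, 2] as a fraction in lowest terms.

Using pₖ = aₖpₖ₋₁ + pₖ₋₂ and qₖ = aₖqₖ₋₁ + qₖ₋₂:
  k=0: a=8, p=8, q=1
  k=1: a=3, p=25, q=3
  k=2: a=17, p=433, q=52
  k=3: a=2, p=891, q=107

891/107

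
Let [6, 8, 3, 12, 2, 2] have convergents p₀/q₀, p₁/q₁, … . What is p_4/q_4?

3923/641

Using pₖ = aₖpₖ₋₁ + pₖ₋₂, qₖ = aₖqₖ₋₁ + qₖ₋₂ (with p₋₁=1, p₋₂=0, q₋₁=0, q₋₂=1):
  k=0: a=6, p=6, q=1
  k=1: a=8, p=49, q=8
  k=2: a=3, p=153, q=25
  k=3: a=12, p=1885, q=308
  k=4: a=2, p=3923, q=641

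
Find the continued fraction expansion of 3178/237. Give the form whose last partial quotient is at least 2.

3178 = 13*237 + 97
237 = 2*97 + 43
97 = 2*43 + 11
43 = 3*11 + 10
11 = 1*10 + 1
10 = 10*1 + 0  (stop)
So 3178/237 = [13; 2, 2, 3, 1, 10].

[13; 2, 2, 3, 1, 10]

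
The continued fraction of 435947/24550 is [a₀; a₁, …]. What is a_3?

435947 = 17·24550 + 18597   →  a_0 = 17
24550 = 1·18597 + 5953   →  a_1 = 1
18597 = 3·5953 + 738   →  a_2 = 3
5953 = 8·738 + 49   →  a_3 = 8

8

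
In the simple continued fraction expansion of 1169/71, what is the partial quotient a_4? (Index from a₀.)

1169 = 16·71 + 33   →  a_0 = 16
71 = 2·33 + 5   →  a_1 = 2
33 = 6·5 + 3   →  a_2 = 6
5 = 1·3 + 2   →  a_3 = 1
3 = 1·2 + 1   →  a_4 = 1

1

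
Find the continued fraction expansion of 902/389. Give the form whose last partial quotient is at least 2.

[2; 3, 7, 3, 2, 2]

902 = 2*389 + 124
389 = 3*124 + 17
124 = 7*17 + 5
17 = 3*5 + 2
5 = 2*2 + 1
2 = 2*1 + 0  (stop)
So 902/389 = [2; 3, 7, 3, 2, 2].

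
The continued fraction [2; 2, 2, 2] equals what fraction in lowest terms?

29/12

Using pₖ = aₖpₖ₋₁ + pₖ₋₂ and qₖ = aₖqₖ₋₁ + qₖ₋₂:
  k=0: a=2, p=2, q=1
  k=1: a=2, p=5, q=2
  k=2: a=2, p=12, q=5
  k=3: a=2, p=29, q=12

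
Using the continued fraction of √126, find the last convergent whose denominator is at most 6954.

√126 = [11; 4, 2, 4, 22, …] (period length 4).
Convergents:
  p_0/q_0 = 11/1
  p_1/q_1 = 45/4
  p_2/q_2 = 101/9
  p_3/q_3 = 449/40
  p_4/q_4 = 9979/889
  p_5/q_5 = 40365/3596
  p_6/q_6 = 90709/8081
q_5 = 3596 ≤ 6954 < 8081 = q_6, so the answer is 40365/3596.

40365/3596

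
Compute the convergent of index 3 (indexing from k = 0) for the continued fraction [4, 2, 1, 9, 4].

126/29

Using pₖ = aₖpₖ₋₁ + pₖ₋₂, qₖ = aₖqₖ₋₁ + qₖ₋₂ (with p₋₁=1, p₋₂=0, q₋₁=0, q₋₂=1):
  k=0: a=4, p=4, q=1
  k=1: a=2, p=9, q=2
  k=2: a=1, p=13, q=3
  k=3: a=9, p=126, q=29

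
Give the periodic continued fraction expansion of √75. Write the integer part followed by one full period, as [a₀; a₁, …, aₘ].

[8; 1, 1, 1, 16]

a₀ = ⌊√75⌋ = 8.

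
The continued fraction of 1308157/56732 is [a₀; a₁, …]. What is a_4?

10

1308157 = 23·56732 + 3321   →  a_0 = 23
56732 = 17·3321 + 275   →  a_1 = 17
3321 = 12·275 + 21   →  a_2 = 12
275 = 13·21 + 2   →  a_3 = 13
21 = 10·2 + 1   →  a_4 = 10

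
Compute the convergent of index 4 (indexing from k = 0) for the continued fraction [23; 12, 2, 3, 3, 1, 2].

6601/286

Using pₖ = aₖpₖ₋₁ + pₖ₋₂, qₖ = aₖqₖ₋₁ + qₖ₋₂ (with p₋₁=1, p₋₂=0, q₋₁=0, q₋₂=1):
  k=0: a=23, p=23, q=1
  k=1: a=12, p=277, q=12
  k=2: a=2, p=577, q=25
  k=3: a=3, p=2008, q=87
  k=4: a=3, p=6601, q=286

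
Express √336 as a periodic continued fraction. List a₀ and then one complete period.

[18; 3, 36]

a₀ = ⌊√336⌋ = 18.
With m₀=0, d₀=1 and mₖ₊₁ = dₖaₖ − mₖ, dₖ₊₁ = (n − mₖ₊₁²)/dₖ, aₖ₊₁ = ⌊(a₀+mₖ₊₁)/dₖ₊₁⌋:
  k=1: m=18, d=12, a=3
  k=2: m=18, d=1, a=36
d=1 and a=2a₀=36 at k=2, so the next step gives (m, d) = (18, 12) again — its k=1 value — and the period has length 2.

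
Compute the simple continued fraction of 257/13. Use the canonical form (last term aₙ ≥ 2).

257 = 19·13 + 10
13 = 1·10 + 3
10 = 3·3 + 1
3 = 3·1 + 0  (stop)
So 257/13 = [19; 1, 3, 3].

[19; 1, 3, 3]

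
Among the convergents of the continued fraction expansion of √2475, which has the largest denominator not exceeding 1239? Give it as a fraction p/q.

59351/1193

√2475 = [49; 1, 2, 1, 98, …] (period length 4).
Convergents:
  p_0/q_0 = 49/1
  p_1/q_1 = 50/1
  p_2/q_2 = 149/3
  p_3/q_3 = 199/4
  p_4/q_4 = 19651/395
  p_5/q_5 = 19850/399
  p_6/q_6 = 59351/1193
  p_7/q_7 = 79201/1592
q_6 = 1193 ≤ 1239 < 1592 = q_7, so the answer is 59351/1193.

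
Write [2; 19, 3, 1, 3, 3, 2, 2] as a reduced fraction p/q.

Using pₖ = aₖpₖ₋₁ + pₖ₋₂ and qₖ = aₖqₖ₋₁ + qₖ₋₂:
  k=0: a=2, p=2, q=1
  k=1: a=19, p=39, q=19
  k=2: a=3, p=119, q=58
  k=3: a=1, p=158, q=77
  k=4: a=3, p=593, q=289
  k=5: a=3, p=1937, q=944
  k=6: a=2, p=4467, q=2177
  k=7: a=2, p=10871, q=5298

10871/5298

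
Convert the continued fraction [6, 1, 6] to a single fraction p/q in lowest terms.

48/7

Fold from the inside: start with 6/1.
  1 + 1/6 = 7/6
  6 + 6/7 = 48/7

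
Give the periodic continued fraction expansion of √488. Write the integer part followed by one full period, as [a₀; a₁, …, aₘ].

a₀ = ⌊√488⌋ = 22.

[22; 11, 44]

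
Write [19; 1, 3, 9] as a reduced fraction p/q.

Fold from the inside: start with 9/1.
  3 + 1/9 = 28/9
  1 + 9/28 = 37/28
  19 + 28/37 = 731/37

731/37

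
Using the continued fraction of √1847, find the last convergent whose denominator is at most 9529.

√1847 = [42; 1, 41, 1, 84, …] (period length 4).
Convergents:
  p_0/q_0 = 42/1
  p_1/q_1 = 43/1
  p_2/q_2 = 1805/42
  p_3/q_3 = 1848/43
  p_4/q_4 = 157037/3654
  p_5/q_5 = 158885/3697
  p_6/q_6 = 6671322/155231
q_5 = 3697 ≤ 9529 < 155231 = q_6, so the answer is 158885/3697.

158885/3697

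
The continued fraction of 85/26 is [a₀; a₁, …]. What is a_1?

85 = 3·26 + 7   →  a_0 = 3
26 = 3·7 + 5   →  a_1 = 3

3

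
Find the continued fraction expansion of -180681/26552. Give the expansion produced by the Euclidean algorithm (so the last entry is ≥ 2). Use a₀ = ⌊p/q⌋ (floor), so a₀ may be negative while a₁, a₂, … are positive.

[-7; 5, 8, 7, 3, 9, 3]

-180681 = -7×26552 + 5183
26552 = 5×5183 + 637
5183 = 8×637 + 87
637 = 7×87 + 28
87 = 3×28 + 3
28 = 9×3 + 1
3 = 3×1 + 0  (stop)
So -180681/26552 = [-7; 5, 8, 7, 3, 9, 3].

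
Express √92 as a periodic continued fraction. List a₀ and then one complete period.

[9; 1, 1, 2, 4, 2, 1, 1, 18]

a₀ = ⌊√92⌋ = 9.
With m₀=0, d₀=1 and mₖ₊₁ = dₖaₖ − mₖ, dₖ₊₁ = (n − mₖ₊₁²)/dₖ, aₖ₊₁ = ⌊(a₀+mₖ₊₁)/dₖ₊₁⌋:
  k=1: m=9, d=11, a=1
  k=2: m=2, d=8, a=1
  k=3: m=6, d=7, a=2
  k=4: m=8, d=4, a=4
  k=5: m=8, d=7, a=2
  k=6: m=6, d=8, a=1
  k=7: m=2, d=11, a=1
  k=8: m=9, d=1, a=18
d=1 and a=2a₀=18 at k=8, so the next step gives (m, d) = (9, 11) again — its k=1 value — and the period has length 8.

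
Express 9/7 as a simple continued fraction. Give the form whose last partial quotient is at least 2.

9 = 1·7 + 2
7 = 3·2 + 1
2 = 2·1 + 0  (stop)
So 9/7 = [1; 3, 2].

[1; 3, 2]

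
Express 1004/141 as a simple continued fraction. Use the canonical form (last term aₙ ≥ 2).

1004 = 7*141 + 17
141 = 8*17 + 5
17 = 3*5 + 2
5 = 2*2 + 1
2 = 2*1 + 0  (stop)
So 1004/141 = [7; 8, 3, 2, 2].

[7; 8, 3, 2, 2]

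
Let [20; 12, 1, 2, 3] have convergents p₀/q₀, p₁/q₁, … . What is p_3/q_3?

763/38

Using pₖ = aₖpₖ₋₁ + pₖ₋₂, qₖ = aₖqₖ₋₁ + qₖ₋₂ (with p₋₁=1, p₋₂=0, q₋₁=0, q₋₂=1):
  k=0: a=20, p=20, q=1
  k=1: a=12, p=241, q=12
  k=2: a=1, p=261, q=13
  k=3: a=2, p=763, q=38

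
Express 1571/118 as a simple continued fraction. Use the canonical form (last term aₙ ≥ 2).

[13; 3, 5, 3, 2]

1571 = 13·118 + 37
118 = 3·37 + 7
37 = 5·7 + 2
7 = 3·2 + 1
2 = 2·1 + 0  (stop)
So 1571/118 = [13; 3, 5, 3, 2].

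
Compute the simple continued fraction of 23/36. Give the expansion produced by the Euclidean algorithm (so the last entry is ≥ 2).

[0; 1, 1, 1, 3, 3]

23 = 0*36 + 23
36 = 1*23 + 13
23 = 1*13 + 10
13 = 1*10 + 3
10 = 3*3 + 1
3 = 3*1 + 0  (stop)
So 23/36 = [0; 1, 1, 1, 3, 3].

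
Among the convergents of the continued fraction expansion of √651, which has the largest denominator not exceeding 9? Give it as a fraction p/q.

√651 = [25; 1, 1, 16, 1, 1, 50, …] (period length 6).
Convergents:
  p_0/q_0 = 25/1
  p_1/q_1 = 26/1
  p_2/q_2 = 51/2
  p_3/q_3 = 842/33
q_2 = 2 ≤ 9 < 33 = q_3, so the answer is 51/2.

51/2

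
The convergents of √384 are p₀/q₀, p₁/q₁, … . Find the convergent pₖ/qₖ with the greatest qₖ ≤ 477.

4801/245

√384 = [19; 1, 1, 2, 9, 2, 1, 1, 38, …] (period length 8).
Convergents:
  p_0/q_0 = 19/1
  p_1/q_1 = 20/1
  p_2/q_2 = 39/2
  p_3/q_3 = 98/5
  p_4/q_4 = 921/47
  p_5/q_5 = 1940/99
  p_6/q_6 = 2861/146
  p_7/q_7 = 4801/245
  p_8/q_8 = 185299/9456
q_7 = 245 ≤ 477 < 9456 = q_8, so the answer is 4801/245.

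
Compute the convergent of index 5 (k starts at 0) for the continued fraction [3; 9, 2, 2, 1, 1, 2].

Using pₖ = aₖpₖ₋₁ + pₖ₋₂, qₖ = aₖqₖ₋₁ + qₖ₋₂ (with p₋₁=1, p₋₂=0, q₋₁=0, q₋₂=1):
  k=0: a=3, p=3, q=1
  k=1: a=9, p=28, q=9
  k=2: a=2, p=59, q=19
  k=3: a=2, p=146, q=47
  k=4: a=1, p=205, q=66
  k=5: a=1, p=351, q=113

351/113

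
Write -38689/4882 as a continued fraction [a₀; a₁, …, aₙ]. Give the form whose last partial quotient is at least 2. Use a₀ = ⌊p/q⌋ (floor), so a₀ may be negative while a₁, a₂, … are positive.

-38689 = -8·4882 + 367
4882 = 13·367 + 111
367 = 3·111 + 34
111 = 3·34 + 9
34 = 3·9 + 7
9 = 1·7 + 2
7 = 3·2 + 1
2 = 2·1 + 0  (stop)
So -38689/4882 = [-8; 13, 3, 3, 3, 1, 3, 2].

[-8; 13, 3, 3, 3, 1, 3, 2]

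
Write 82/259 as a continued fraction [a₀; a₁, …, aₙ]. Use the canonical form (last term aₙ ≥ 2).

82 = 0*259 + 82
259 = 3*82 + 13
82 = 6*13 + 4
13 = 3*4 + 1
4 = 4*1 + 0  (stop)
So 82/259 = [0; 3, 6, 3, 4].

[0; 3, 6, 3, 4]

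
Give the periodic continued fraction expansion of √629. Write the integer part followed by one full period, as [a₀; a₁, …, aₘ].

a₀ = ⌊√629⌋ = 25.
With m₀=0, d₀=1 and mₖ₊₁ = dₖaₖ − mₖ, dₖ₊₁ = (n − mₖ₊₁²)/dₖ, aₖ₊₁ = ⌊(a₀+mₖ₊₁)/dₖ₊₁⌋:
  k=1: m=25, d=4, a=12
  k=2: m=23, d=25, a=1
  k=3: m=2, d=25, a=1
  k=4: m=23, d=4, a=12
  k=5: m=25, d=1, a=50
d=1 and a=2a₀=50 at k=5, so the next step gives (m, d) = (25, 4) again — its k=1 value — and the period has length 5.

[25; 12, 1, 1, 12, 50]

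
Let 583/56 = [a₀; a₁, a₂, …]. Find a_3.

3

583 = 10·56 + 23   →  a_0 = 10
56 = 2·23 + 10   →  a_1 = 2
23 = 2·10 + 3   →  a_2 = 2
10 = 3·3 + 1   →  a_3 = 3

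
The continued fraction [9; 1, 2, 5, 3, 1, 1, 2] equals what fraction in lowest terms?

Using pₖ = aₖpₖ₋₁ + pₖ₋₂ and qₖ = aₖqₖ₋₁ + qₖ₋₂:
  k=0: a=9, p=9, q=1
  k=1: a=1, p=10, q=1
  k=2: a=2, p=29, q=3
  k=3: a=5, p=155, q=16
  k=4: a=3, p=494, q=51
  k=5: a=1, p=649, q=67
  k=6: a=1, p=1143, q=118
  k=7: a=2, p=2935, q=303

2935/303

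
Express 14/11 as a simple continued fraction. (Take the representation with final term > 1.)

[1; 3, 1, 2]

14 = 1·11 + 3
11 = 3·3 + 2
3 = 1·2 + 1
2 = 2·1 + 0  (stop)
So 14/11 = [1; 3, 1, 2].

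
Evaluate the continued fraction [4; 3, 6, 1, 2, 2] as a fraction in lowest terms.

Fold from the inside: start with 2/1.
  2 + 1/2 = 5/2
  1 + 2/5 = 7/5
  6 + 5/7 = 47/7
  3 + 7/47 = 148/47
  4 + 47/148 = 639/148

639/148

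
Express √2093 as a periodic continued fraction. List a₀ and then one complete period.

a₀ = ⌊√2093⌋ = 45.

[45; 1, 2, 1, 90]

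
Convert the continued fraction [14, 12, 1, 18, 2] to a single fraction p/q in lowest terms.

Fold from the inside: start with 2/1.
  18 + 1/2 = 37/2
  1 + 2/37 = 39/37
  12 + 37/39 = 505/39
  14 + 39/505 = 7109/505

7109/505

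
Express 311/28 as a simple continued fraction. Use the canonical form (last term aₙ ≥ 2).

[11; 9, 3]

311 = 11×28 + 3
28 = 9×3 + 1
3 = 3×1 + 0  (stop)
So 311/28 = [11; 9, 3].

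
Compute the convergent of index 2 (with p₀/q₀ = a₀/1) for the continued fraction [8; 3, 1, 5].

33/4

Using pₖ = aₖpₖ₋₁ + pₖ₋₂, qₖ = aₖqₖ₋₁ + qₖ₋₂ (with p₋₁=1, p₋₂=0, q₋₁=0, q₋₂=1):
  k=0: a=8, p=8, q=1
  k=1: a=3, p=25, q=3
  k=2: a=1, p=33, q=4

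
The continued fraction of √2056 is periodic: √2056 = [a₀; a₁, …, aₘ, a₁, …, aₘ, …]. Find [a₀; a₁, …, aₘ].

a₀ = ⌊√2056⌋ = 45.

[45; 2, 1, 10, 1, 2, 90]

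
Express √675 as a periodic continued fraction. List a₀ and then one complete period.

a₀ = ⌊√675⌋ = 25.
With m₀=0, d₀=1 and mₖ₊₁ = dₖaₖ − mₖ, dₖ₊₁ = (n − mₖ₊₁²)/dₖ, aₖ₊₁ = ⌊(a₀+mₖ₊₁)/dₖ₊₁⌋:
  k=1: m=25, d=50, a=1
  k=2: m=25, d=1, a=50
d=1 and a=2a₀=50 at k=2, so the next step gives (m, d) = (25, 50) again — its k=1 value — and the period has length 2.

[25; 1, 50]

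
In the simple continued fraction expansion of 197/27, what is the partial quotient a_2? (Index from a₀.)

2

197 = 7·27 + 8   →  a_0 = 7
27 = 3·8 + 3   →  a_1 = 3
8 = 2·3 + 2   →  a_2 = 2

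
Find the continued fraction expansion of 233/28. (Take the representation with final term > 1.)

233 = 8·28 + 9
28 = 3·9 + 1
9 = 9·1 + 0  (stop)
So 233/28 = [8; 3, 9].

[8; 3, 9]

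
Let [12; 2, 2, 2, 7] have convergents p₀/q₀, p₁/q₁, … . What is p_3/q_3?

Using pₖ = aₖpₖ₋₁ + pₖ₋₂, qₖ = aₖqₖ₋₁ + qₖ₋₂ (with p₋₁=1, p₋₂=0, q₋₁=0, q₋₂=1):
  k=0: a=12, p=12, q=1
  k=1: a=2, p=25, q=2
  k=2: a=2, p=62, q=5
  k=3: a=2, p=149, q=12

149/12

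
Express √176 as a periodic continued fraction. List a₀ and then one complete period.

a₀ = ⌊√176⌋ = 13.

[13; 3, 1, 3, 26]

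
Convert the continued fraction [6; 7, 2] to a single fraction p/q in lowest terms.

92/15

Fold from the inside: start with 2/1.
  7 + 1/2 = 15/2
  6 + 2/15 = 92/15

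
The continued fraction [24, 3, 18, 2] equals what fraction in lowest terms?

Fold from the inside: start with 2/1.
  18 + 1/2 = 37/2
  3 + 2/37 = 113/37
  24 + 37/113 = 2749/113

2749/113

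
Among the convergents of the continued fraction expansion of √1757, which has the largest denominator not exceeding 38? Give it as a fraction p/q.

√1757 = [41; 1, 10, 1, 82, …] (period length 4).
Convergents:
  p_0/q_0 = 41/1
  p_1/q_1 = 42/1
  p_2/q_2 = 461/11
  p_3/q_3 = 503/12
  p_4/q_4 = 41707/995
q_3 = 12 ≤ 38 < 995 = q_4, so the answer is 503/12.

503/12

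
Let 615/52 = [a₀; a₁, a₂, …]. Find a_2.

615 = 11·52 + 43   →  a_0 = 11
52 = 1·43 + 9   →  a_1 = 1
43 = 4·9 + 7   →  a_2 = 4

4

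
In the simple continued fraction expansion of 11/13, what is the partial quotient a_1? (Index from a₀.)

11 = 0·13 + 11   →  a_0 = 0
13 = 1·11 + 2   →  a_1 = 1

1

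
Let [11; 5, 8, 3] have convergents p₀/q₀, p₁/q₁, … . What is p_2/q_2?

459/41

Using pₖ = aₖpₖ₋₁ + pₖ₋₂, qₖ = aₖqₖ₋₁ + qₖ₋₂ (with p₋₁=1, p₋₂=0, q₋₁=0, q₋₂=1):
  k=0: a=11, p=11, q=1
  k=1: a=5, p=56, q=5
  k=2: a=8, p=459, q=41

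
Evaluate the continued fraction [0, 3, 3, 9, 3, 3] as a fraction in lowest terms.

Using pₖ = aₖpₖ₋₁ + pₖ₋₂ and qₖ = aₖqₖ₋₁ + qₖ₋₂:
  k=0: a=0, p=0, q=1
  k=1: a=3, p=1, q=3
  k=2: a=3, p=3, q=10
  k=3: a=9, p=28, q=93
  k=4: a=3, p=87, q=289
  k=5: a=3, p=289, q=960

289/960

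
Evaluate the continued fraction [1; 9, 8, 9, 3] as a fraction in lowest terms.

2298/2071

Fold from the inside: start with 3/1.
  9 + 1/3 = 28/3
  8 + 3/28 = 227/28
  9 + 28/227 = 2071/227
  1 + 227/2071 = 2298/2071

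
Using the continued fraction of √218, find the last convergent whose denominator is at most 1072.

7471/506

√218 = [14; 1, 3, 3, 1, 28, …] (period length 5).
Convergents:
  p_0/q_0 = 14/1
  p_1/q_1 = 15/1
  p_2/q_2 = 59/4
  p_3/q_3 = 192/13
  p_4/q_4 = 251/17
  p_5/q_5 = 7220/489
  p_6/q_6 = 7471/506
  p_7/q_7 = 29633/2007
q_6 = 506 ≤ 1072 < 2007 = q_7, so the answer is 7471/506.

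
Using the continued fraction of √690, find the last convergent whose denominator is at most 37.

√690 = [26; 3, 1, 2, 1, 3, 52, …] (period length 6).
Convergents:
  p_0/q_0 = 26/1
  p_1/q_1 = 79/3
  p_2/q_2 = 105/4
  p_3/q_3 = 289/11
  p_4/q_4 = 394/15
  p_5/q_5 = 1471/56
q_4 = 15 ≤ 37 < 56 = q_5, so the answer is 394/15.

394/15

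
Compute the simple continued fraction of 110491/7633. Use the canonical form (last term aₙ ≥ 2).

110491 = 14×7633 + 3629
7633 = 2×3629 + 375
3629 = 9×375 + 254
375 = 1×254 + 121
254 = 2×121 + 12
121 = 10×12 + 1
12 = 12×1 + 0  (stop)
So 110491/7633 = [14; 2, 9, 1, 2, 10, 12].

[14; 2, 9, 1, 2, 10, 12]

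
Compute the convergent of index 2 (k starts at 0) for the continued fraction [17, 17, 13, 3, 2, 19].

3787/222

Using pₖ = aₖpₖ₋₁ + pₖ₋₂, qₖ = aₖqₖ₋₁ + qₖ₋₂ (with p₋₁=1, p₋₂=0, q₋₁=0, q₋₂=1):
  k=0: a=17, p=17, q=1
  k=1: a=17, p=290, q=17
  k=2: a=13, p=3787, q=222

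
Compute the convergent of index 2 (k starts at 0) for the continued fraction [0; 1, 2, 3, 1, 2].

2/3

Using pₖ = aₖpₖ₋₁ + pₖ₋₂, qₖ = aₖqₖ₋₁ + qₖ₋₂ (with p₋₁=1, p₋₂=0, q₋₁=0, q₋₂=1):
  k=0: a=0, p=0, q=1
  k=1: a=1, p=1, q=1
  k=2: a=2, p=2, q=3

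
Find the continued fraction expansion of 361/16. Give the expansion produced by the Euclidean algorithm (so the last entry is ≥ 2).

[22; 1, 1, 3, 2]

361 = 22·16 + 9
16 = 1·9 + 7
9 = 1·7 + 2
7 = 3·2 + 1
2 = 2·1 + 0  (stop)
So 361/16 = [22; 1, 1, 3, 2].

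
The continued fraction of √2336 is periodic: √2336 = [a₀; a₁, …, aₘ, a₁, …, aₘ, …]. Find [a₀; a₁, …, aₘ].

a₀ = ⌊√2336⌋ = 48.
With m₀=0, d₀=1 and mₖ₊₁ = dₖaₖ − mₖ, dₖ₊₁ = (n − mₖ₊₁²)/dₖ, aₖ₊₁ = ⌊(a₀+mₖ₊₁)/dₖ₊₁⌋:
  k=1: m=48, d=32, a=3
  k=2: m=48, d=1, a=96
d=1 and a=2a₀=96 at k=2, so the next step gives (m, d) = (48, 32) again — its k=1 value — and the period has length 2.

[48; 3, 96]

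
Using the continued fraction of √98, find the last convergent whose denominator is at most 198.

√98 = [9; 1, 8, 1, 18, …] (period length 4).
Convergents:
  p_0/q_0 = 9/1
  p_1/q_1 = 10/1
  p_2/q_2 = 89/9
  p_3/q_3 = 99/10
  p_4/q_4 = 1871/189
  p_5/q_5 = 1970/199
q_4 = 189 ≤ 198 < 199 = q_5, so the answer is 1871/189.

1871/189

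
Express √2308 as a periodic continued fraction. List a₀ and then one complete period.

a₀ = ⌊√2308⌋ = 48.
With m₀=0, d₀=1 and mₖ₊₁ = dₖaₖ − mₖ, dₖ₊₁ = (n − mₖ₊₁²)/dₖ, aₖ₊₁ = ⌊(a₀+mₖ₊₁)/dₖ₊₁⌋:
  k=1: m=48, d=4, a=24
  k=2: m=48, d=1, a=96
d=1 and a=2a₀=96 at k=2, so the next step gives (m, d) = (48, 4) again — its k=1 value — and the period has length 2.

[48; 24, 96]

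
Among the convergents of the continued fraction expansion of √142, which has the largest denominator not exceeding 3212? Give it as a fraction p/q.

√142 = [11; 1, 10, 1, 22, …] (period length 4).
Convergents:
  p_0/q_0 = 11/1
  p_1/q_1 = 12/1
  p_2/q_2 = 131/11
  p_3/q_3 = 143/12
  p_4/q_4 = 3277/275
  p_5/q_5 = 3420/287
  p_6/q_6 = 37477/3145
  p_7/q_7 = 40897/3432
q_6 = 3145 ≤ 3212 < 3432 = q_7, so the answer is 37477/3145.

37477/3145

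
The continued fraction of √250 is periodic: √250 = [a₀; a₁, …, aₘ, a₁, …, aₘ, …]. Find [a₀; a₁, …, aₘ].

[15; 1, 4, 3, 3, 4, 1, 30]

a₀ = ⌊√250⌋ = 15.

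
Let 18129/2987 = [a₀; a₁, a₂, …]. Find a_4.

18129 = 6·2987 + 207   →  a_0 = 6
2987 = 14·207 + 89   →  a_1 = 14
207 = 2·89 + 29   →  a_2 = 2
89 = 3·29 + 2   →  a_3 = 3
29 = 14·2 + 1   →  a_4 = 14

14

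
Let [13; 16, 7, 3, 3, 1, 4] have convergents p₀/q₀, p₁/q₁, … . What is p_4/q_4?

15387/1178

Using pₖ = aₖpₖ₋₁ + pₖ₋₂, qₖ = aₖqₖ₋₁ + qₖ₋₂ (with p₋₁=1, p₋₂=0, q₋₁=0, q₋₂=1):
  k=0: a=13, p=13, q=1
  k=1: a=16, p=209, q=16
  k=2: a=7, p=1476, q=113
  k=3: a=3, p=4637, q=355
  k=4: a=3, p=15387, q=1178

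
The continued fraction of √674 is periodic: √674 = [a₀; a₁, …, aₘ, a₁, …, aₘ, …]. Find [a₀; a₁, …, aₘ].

[25; 1, 24, 1, 50]

a₀ = ⌊√674⌋ = 25.
With m₀=0, d₀=1 and mₖ₊₁ = dₖaₖ − mₖ, dₖ₊₁ = (n − mₖ₊₁²)/dₖ, aₖ₊₁ = ⌊(a₀+mₖ₊₁)/dₖ₊₁⌋:
  k=1: m=25, d=49, a=1
  k=2: m=24, d=2, a=24
  k=3: m=24, d=49, a=1
  k=4: m=25, d=1, a=50
d=1 and a=2a₀=50 at k=4, so the next step gives (m, d) = (25, 49) again — its k=1 value — and the period has length 4.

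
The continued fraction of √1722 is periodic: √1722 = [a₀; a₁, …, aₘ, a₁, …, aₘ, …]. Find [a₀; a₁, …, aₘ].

a₀ = ⌊√1722⌋ = 41.

[41; 2, 82]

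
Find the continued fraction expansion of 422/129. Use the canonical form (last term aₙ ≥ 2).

422 = 3*129 + 35
129 = 3*35 + 24
35 = 1*24 + 11
24 = 2*11 + 2
11 = 5*2 + 1
2 = 2*1 + 0  (stop)
So 422/129 = [3; 3, 1, 2, 5, 2].

[3; 3, 1, 2, 5, 2]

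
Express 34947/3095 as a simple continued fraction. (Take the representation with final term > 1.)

34947 = 11*3095 + 902
3095 = 3*902 + 389
902 = 2*389 + 124
389 = 3*124 + 17
124 = 7*17 + 5
17 = 3*5 + 2
5 = 2*2 + 1
2 = 2*1 + 0  (stop)
So 34947/3095 = [11; 3, 2, 3, 7, 3, 2, 2].

[11; 3, 2, 3, 7, 3, 2, 2]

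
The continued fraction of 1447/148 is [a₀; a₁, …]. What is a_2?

1447 = 9·148 + 115   →  a_0 = 9
148 = 1·115 + 33   →  a_1 = 1
115 = 3·33 + 16   →  a_2 = 3

3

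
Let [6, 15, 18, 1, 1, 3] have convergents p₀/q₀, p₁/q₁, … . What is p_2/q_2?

1644/271

Using pₖ = aₖpₖ₋₁ + pₖ₋₂, qₖ = aₖqₖ₋₁ + qₖ₋₂ (with p₋₁=1, p₋₂=0, q₋₁=0, q₋₂=1):
  k=0: a=6, p=6, q=1
  k=1: a=15, p=91, q=15
  k=2: a=18, p=1644, q=271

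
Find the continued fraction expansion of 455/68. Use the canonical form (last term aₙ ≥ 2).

455 = 6*68 + 47
68 = 1*47 + 21
47 = 2*21 + 5
21 = 4*5 + 1
5 = 5*1 + 0  (stop)
So 455/68 = [6; 1, 2, 4, 5].

[6; 1, 2, 4, 5]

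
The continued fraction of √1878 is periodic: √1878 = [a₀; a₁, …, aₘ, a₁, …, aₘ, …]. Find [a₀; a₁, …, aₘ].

a₀ = ⌊√1878⌋ = 43.
With m₀=0, d₀=1 and mₖ₊₁ = dₖaₖ − mₖ, dₖ₊₁ = (n − mₖ₊₁²)/dₖ, aₖ₊₁ = ⌊(a₀+mₖ₊₁)/dₖ₊₁⌋:
  k=1: m=43, d=29, a=2
  k=2: m=15, d=57, a=1
  k=3: m=42, d=2, a=42
  k=4: m=42, d=57, a=1
  k=5: m=15, d=29, a=2
  k=6: m=43, d=1, a=86
d=1 and a=2a₀=86 at k=6, so the next step gives (m, d) = (43, 29) again — its k=1 value — and the period has length 6.

[43; 2, 1, 42, 1, 2, 86]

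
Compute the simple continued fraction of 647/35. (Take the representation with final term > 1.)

647 = 18·35 + 17
35 = 2·17 + 1
17 = 17·1 + 0  (stop)
So 647/35 = [18; 2, 17].

[18; 2, 17]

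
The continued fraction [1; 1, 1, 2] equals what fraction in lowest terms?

Using pₖ = aₖpₖ₋₁ + pₖ₋₂ and qₖ = aₖqₖ₋₁ + qₖ₋₂:
  k=0: a=1, p=1, q=1
  k=1: a=1, p=2, q=1
  k=2: a=1, p=3, q=2
  k=3: a=2, p=8, q=5

8/5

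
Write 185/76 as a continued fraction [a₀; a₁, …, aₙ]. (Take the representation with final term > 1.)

[2; 2, 3, 3, 3]

185 = 2×76 + 33
76 = 2×33 + 10
33 = 3×10 + 3
10 = 3×3 + 1
3 = 3×1 + 0  (stop)
So 185/76 = [2; 2, 3, 3, 3].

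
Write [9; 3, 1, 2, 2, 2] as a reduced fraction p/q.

584/63

Fold from the inside: start with 2/1.
  2 + 1/2 = 5/2
  2 + 2/5 = 12/5
  1 + 5/12 = 17/12
  3 + 12/17 = 63/17
  9 + 17/63 = 584/63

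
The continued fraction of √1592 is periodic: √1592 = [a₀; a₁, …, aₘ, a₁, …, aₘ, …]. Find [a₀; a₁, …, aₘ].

[39; 1, 8, 1, 78]

a₀ = ⌊√1592⌋ = 39.
With m₀=0, d₀=1 and mₖ₊₁ = dₖaₖ − mₖ, dₖ₊₁ = (n − mₖ₊₁²)/dₖ, aₖ₊₁ = ⌊(a₀+mₖ₊₁)/dₖ₊₁⌋:
  k=1: m=39, d=71, a=1
  k=2: m=32, d=8, a=8
  k=3: m=32, d=71, a=1
  k=4: m=39, d=1, a=78
d=1 and a=2a₀=78 at k=4, so the next step gives (m, d) = (39, 71) again — its k=1 value — and the period has length 4.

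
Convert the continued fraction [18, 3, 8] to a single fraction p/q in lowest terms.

Using pₖ = aₖpₖ₋₁ + pₖ₋₂ and qₖ = aₖqₖ₋₁ + qₖ₋₂:
  k=0: a=18, p=18, q=1
  k=1: a=3, p=55, q=3
  k=2: a=8, p=458, q=25

458/25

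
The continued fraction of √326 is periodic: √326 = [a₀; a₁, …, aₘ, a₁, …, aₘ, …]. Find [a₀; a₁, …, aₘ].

a₀ = ⌊√326⌋ = 18.
With m₀=0, d₀=1 and mₖ₊₁ = dₖaₖ − mₖ, dₖ₊₁ = (n − mₖ₊₁²)/dₖ, aₖ₊₁ = ⌊(a₀+mₖ₊₁)/dₖ₊₁⌋:
  k=1: m=18, d=2, a=18
  k=2: m=18, d=1, a=36
d=1 and a=2a₀=36 at k=2, so the next step gives (m, d) = (18, 2) again — its k=1 value — and the period has length 2.

[18; 18, 36]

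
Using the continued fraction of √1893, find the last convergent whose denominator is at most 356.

√1893 = [43; 1, 1, 28, 1, 1, 86, …] (period length 6).
Convergents:
  p_0/q_0 = 43/1
  p_1/q_1 = 44/1
  p_2/q_2 = 87/2
  p_3/q_3 = 2480/57
  p_4/q_4 = 2567/59
  p_5/q_5 = 5047/116
  p_6/q_6 = 436609/10035
q_5 = 116 ≤ 356 < 10035 = q_6, so the answer is 5047/116.

5047/116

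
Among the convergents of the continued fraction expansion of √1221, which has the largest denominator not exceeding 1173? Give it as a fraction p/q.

21385/612

√1221 = [34; 1, 16, 2, 16, 1, 68, …] (period length 6).
Convergents:
  p_0/q_0 = 34/1
  p_1/q_1 = 35/1
  p_2/q_2 = 594/17
  p_3/q_3 = 1223/35
  p_4/q_4 = 20162/577
  p_5/q_5 = 21385/612
  p_6/q_6 = 1474342/42193
q_5 = 612 ≤ 1173 < 42193 = q_6, so the answer is 21385/612.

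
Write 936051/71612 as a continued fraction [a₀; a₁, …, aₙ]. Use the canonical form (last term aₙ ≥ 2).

[13; 14, 18, 14, 1, 5, 3]

936051 = 13×71612 + 5095
71612 = 14×5095 + 282
5095 = 18×282 + 19
282 = 14×19 + 16
19 = 1×16 + 3
16 = 5×3 + 1
3 = 3×1 + 0  (stop)
So 936051/71612 = [13; 14, 18, 14, 1, 5, 3].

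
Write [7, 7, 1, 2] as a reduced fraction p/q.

164/23

Fold from the inside: start with 2/1.
  1 + 1/2 = 3/2
  7 + 2/3 = 23/3
  7 + 3/23 = 164/23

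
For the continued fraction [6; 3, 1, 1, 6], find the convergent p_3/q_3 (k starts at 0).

44/7

Using pₖ = aₖpₖ₋₁ + pₖ₋₂, qₖ = aₖqₖ₋₁ + qₖ₋₂ (with p₋₁=1, p₋₂=0, q₋₁=0, q₋₂=1):
  k=0: a=6, p=6, q=1
  k=1: a=3, p=19, q=3
  k=2: a=1, p=25, q=4
  k=3: a=1, p=44, q=7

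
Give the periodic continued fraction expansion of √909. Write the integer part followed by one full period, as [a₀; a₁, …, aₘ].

a₀ = ⌊√909⌋ = 30.
With m₀=0, d₀=1 and mₖ₊₁ = dₖaₖ − mₖ, dₖ₊₁ = (n − mₖ₊₁²)/dₖ, aₖ₊₁ = ⌊(a₀+mₖ₊₁)/dₖ₊₁⌋:
  k=1: m=30, d=9, a=6
  k=2: m=24, d=37, a=1
  k=3: m=13, d=20, a=2
  k=4: m=27, d=9, a=6
  k=5: m=27, d=20, a=2
  k=6: m=13, d=37, a=1
  k=7: m=24, d=9, a=6
  k=8: m=30, d=1, a=60
d=1 and a=2a₀=60 at k=8, so the next step gives (m, d) = (30, 9) again — its k=1 value — and the period has length 8.

[30; 6, 1, 2, 6, 2, 1, 6, 60]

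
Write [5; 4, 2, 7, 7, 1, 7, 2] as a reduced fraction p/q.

Fold from the inside: start with 2/1.
  7 + 1/2 = 15/2
  1 + 2/15 = 17/15
  7 + 15/17 = 134/17
  7 + 17/134 = 955/134
  2 + 134/955 = 2044/955
  4 + 955/2044 = 9131/2044
  5 + 2044/9131 = 47699/9131

47699/9131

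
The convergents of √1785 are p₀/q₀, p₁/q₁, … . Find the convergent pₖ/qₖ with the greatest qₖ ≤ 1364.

57121/1352

√1785 = [42; 4, 84, …] (period length 2).
Convergents:
  p_0/q_0 = 42/1
  p_1/q_1 = 169/4
  p_2/q_2 = 14238/337
  p_3/q_3 = 57121/1352
  p_4/q_4 = 4812402/113905
q_3 = 1352 ≤ 1364 < 113905 = q_4, so the answer is 57121/1352.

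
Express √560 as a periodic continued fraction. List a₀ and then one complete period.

a₀ = ⌊√560⌋ = 23.
With m₀=0, d₀=1 and mₖ₊₁ = dₖaₖ − mₖ, dₖ₊₁ = (n − mₖ₊₁²)/dₖ, aₖ₊₁ = ⌊(a₀+mₖ₊₁)/dₖ₊₁⌋:
  k=1: m=23, d=31, a=1
  k=2: m=8, d=16, a=1
  k=3: m=8, d=31, a=1
  k=4: m=23, d=1, a=46
d=1 and a=2a₀=46 at k=4, so the next step gives (m, d) = (23, 31) again — its k=1 value — and the period has length 4.

[23; 1, 1, 1, 46]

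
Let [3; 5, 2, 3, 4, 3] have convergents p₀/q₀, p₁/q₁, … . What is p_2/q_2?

35/11

Using pₖ = aₖpₖ₋₁ + pₖ₋₂, qₖ = aₖqₖ₋₁ + qₖ₋₂ (with p₋₁=1, p₋₂=0, q₋₁=0, q₋₂=1):
  k=0: a=3, p=3, q=1
  k=1: a=5, p=16, q=5
  k=2: a=2, p=35, q=11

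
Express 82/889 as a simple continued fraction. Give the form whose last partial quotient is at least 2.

82 = 0×889 + 82
889 = 10×82 + 69
82 = 1×69 + 13
69 = 5×13 + 4
13 = 3×4 + 1
4 = 4×1 + 0  (stop)
So 82/889 = [0; 10, 1, 5, 3, 4].

[0; 10, 1, 5, 3, 4]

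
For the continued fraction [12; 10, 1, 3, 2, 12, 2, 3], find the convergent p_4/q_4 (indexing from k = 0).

Using pₖ = aₖpₖ₋₁ + pₖ₋₂, qₖ = aₖqₖ₋₁ + qₖ₋₂ (with p₋₁=1, p₋₂=0, q₋₁=0, q₋₂=1):
  k=0: a=12, p=12, q=1
  k=1: a=10, p=121, q=10
  k=2: a=1, p=133, q=11
  k=3: a=3, p=520, q=43
  k=4: a=2, p=1173, q=97

1173/97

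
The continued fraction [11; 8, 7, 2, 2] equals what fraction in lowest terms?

Fold from the inside: start with 2/1.
  2 + 1/2 = 5/2
  7 + 2/5 = 37/5
  8 + 5/37 = 301/37
  11 + 37/301 = 3348/301

3348/301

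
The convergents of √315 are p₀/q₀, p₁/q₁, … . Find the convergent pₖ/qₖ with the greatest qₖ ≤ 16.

71/4

√315 = [17; 1, 2, 1, 34, …] (period length 4).
Convergents:
  p_0/q_0 = 17/1
  p_1/q_1 = 18/1
  p_2/q_2 = 53/3
  p_3/q_3 = 71/4
  p_4/q_4 = 2467/139
q_3 = 4 ≤ 16 < 139 = q_4, so the answer is 71/4.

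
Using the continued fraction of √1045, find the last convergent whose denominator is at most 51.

1584/49

√1045 = [32; 3, 15, 1, 4, 1, 15, 3, 64, …] (period length 8).
Convergents:
  p_0/q_0 = 32/1
  p_1/q_1 = 97/3
  p_2/q_2 = 1487/46
  p_3/q_3 = 1584/49
  p_4/q_4 = 7823/242
q_3 = 49 ≤ 51 < 242 = q_4, so the answer is 1584/49.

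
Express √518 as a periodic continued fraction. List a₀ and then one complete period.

a₀ = ⌊√518⌋ = 22.
With m₀=0, d₀=1 and mₖ₊₁ = dₖaₖ − mₖ, dₖ₊₁ = (n − mₖ₊₁²)/dₖ, aₖ₊₁ = ⌊(a₀+mₖ₊₁)/dₖ₊₁⌋:
  k=1: m=22, d=34, a=1
  k=2: m=12, d=11, a=3
  k=3: m=21, d=7, a=6
  k=4: m=21, d=11, a=3
  k=5: m=12, d=34, a=1
  k=6: m=22, d=1, a=44
d=1 and a=2a₀=44 at k=6, so the next step gives (m, d) = (22, 34) again — its k=1 value — and the period has length 6.

[22; 1, 3, 6, 3, 1, 44]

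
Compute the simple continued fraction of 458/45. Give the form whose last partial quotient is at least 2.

[10; 5, 1, 1, 1, 2]

458 = 10×45 + 8
45 = 5×8 + 5
8 = 1×5 + 3
5 = 1×3 + 2
3 = 1×2 + 1
2 = 2×1 + 0  (stop)
So 458/45 = [10; 5, 1, 1, 1, 2].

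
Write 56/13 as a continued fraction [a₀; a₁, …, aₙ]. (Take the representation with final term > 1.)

56 = 4·13 + 4
13 = 3·4 + 1
4 = 4·1 + 0  (stop)
So 56/13 = [4; 3, 4].

[4; 3, 4]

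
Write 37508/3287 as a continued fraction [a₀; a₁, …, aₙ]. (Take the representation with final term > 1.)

[11; 2, 2, 3, 4, 3, 4, 3]

37508 = 11×3287 + 1351
3287 = 2×1351 + 585
1351 = 2×585 + 181
585 = 3×181 + 42
181 = 4×42 + 13
42 = 3×13 + 3
13 = 4×3 + 1
3 = 3×1 + 0  (stop)
So 37508/3287 = [11; 2, 2, 3, 4, 3, 4, 3].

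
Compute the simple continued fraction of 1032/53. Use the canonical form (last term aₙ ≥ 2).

[19; 2, 8, 3]

1032 = 19·53 + 25
53 = 2·25 + 3
25 = 8·3 + 1
3 = 3·1 + 0  (stop)
So 1032/53 = [19; 2, 8, 3].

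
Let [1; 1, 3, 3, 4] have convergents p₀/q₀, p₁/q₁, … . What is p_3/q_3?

23/13

Using pₖ = aₖpₖ₋₁ + pₖ₋₂, qₖ = aₖqₖ₋₁ + qₖ₋₂ (with p₋₁=1, p₋₂=0, q₋₁=0, q₋₂=1):
  k=0: a=1, p=1, q=1
  k=1: a=1, p=2, q=1
  k=2: a=3, p=7, q=4
  k=3: a=3, p=23, q=13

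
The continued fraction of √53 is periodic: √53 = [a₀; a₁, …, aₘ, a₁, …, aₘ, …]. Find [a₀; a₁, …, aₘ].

a₀ = ⌊√53⌋ = 7.

[7; 3, 1, 1, 3, 14]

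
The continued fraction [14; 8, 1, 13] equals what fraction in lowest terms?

1764/125

Using pₖ = aₖpₖ₋₁ + pₖ₋₂ and qₖ = aₖqₖ₋₁ + qₖ₋₂:
  k=0: a=14, p=14, q=1
  k=1: a=8, p=113, q=8
  k=2: a=1, p=127, q=9
  k=3: a=13, p=1764, q=125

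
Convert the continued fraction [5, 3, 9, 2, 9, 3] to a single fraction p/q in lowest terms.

Using pₖ = aₖpₖ₋₁ + pₖ₋₂ and qₖ = aₖqₖ₋₁ + qₖ₋₂:
  k=0: a=5, p=5, q=1
  k=1: a=3, p=16, q=3
  k=2: a=9, p=149, q=28
  k=3: a=2, p=314, q=59
  k=4: a=9, p=2975, q=559
  k=5: a=3, p=9239, q=1736

9239/1736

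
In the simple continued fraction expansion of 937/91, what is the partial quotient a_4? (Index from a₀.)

2

937 = 10·91 + 27   →  a_0 = 10
91 = 3·27 + 10   →  a_1 = 3
27 = 2·10 + 7   →  a_2 = 2
10 = 1·7 + 3   →  a_3 = 1
7 = 2·3 + 1   →  a_4 = 2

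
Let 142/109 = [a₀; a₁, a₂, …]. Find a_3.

3

142 = 1·109 + 33   →  a_0 = 1
109 = 3·33 + 10   →  a_1 = 3
33 = 3·10 + 3   →  a_2 = 3
10 = 3·3 + 1   →  a_3 = 3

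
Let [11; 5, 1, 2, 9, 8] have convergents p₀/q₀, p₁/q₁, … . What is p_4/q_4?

Using pₖ = aₖpₖ₋₁ + pₖ₋₂, qₖ = aₖqₖ₋₁ + qₖ₋₂ (with p₋₁=1, p₋₂=0, q₋₁=0, q₋₂=1):
  k=0: a=11, p=11, q=1
  k=1: a=5, p=56, q=5
  k=2: a=1, p=67, q=6
  k=3: a=2, p=190, q=17
  k=4: a=9, p=1777, q=159

1777/159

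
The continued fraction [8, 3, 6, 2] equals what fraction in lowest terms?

341/41

Using pₖ = aₖpₖ₋₁ + pₖ₋₂ and qₖ = aₖqₖ₋₁ + qₖ₋₂:
  k=0: a=8, p=8, q=1
  k=1: a=3, p=25, q=3
  k=2: a=6, p=158, q=19
  k=3: a=2, p=341, q=41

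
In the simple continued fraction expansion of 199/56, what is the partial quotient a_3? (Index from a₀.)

199 = 3·56 + 31   →  a_0 = 3
56 = 1·31 + 25   →  a_1 = 1
31 = 1·25 + 6   →  a_2 = 1
25 = 4·6 + 1   →  a_3 = 4

4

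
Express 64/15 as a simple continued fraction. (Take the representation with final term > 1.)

64 = 4*15 + 4
15 = 3*4 + 3
4 = 1*3 + 1
3 = 3*1 + 0  (stop)
So 64/15 = [4; 3, 1, 3].

[4; 3, 1, 3]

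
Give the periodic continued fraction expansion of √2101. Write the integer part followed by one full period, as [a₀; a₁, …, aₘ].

[45; 1, 5, 8, 5, 1, 90]

a₀ = ⌊√2101⌋ = 45.
With m₀=0, d₀=1 and mₖ₊₁ = dₖaₖ − mₖ, dₖ₊₁ = (n − mₖ₊₁²)/dₖ, aₖ₊₁ = ⌊(a₀+mₖ₊₁)/dₖ₊₁⌋:
  k=1: m=45, d=76, a=1
  k=2: m=31, d=15, a=5
  k=3: m=44, d=11, a=8
  k=4: m=44, d=15, a=5
  k=5: m=31, d=76, a=1
  k=6: m=45, d=1, a=90
d=1 and a=2a₀=90 at k=6, so the next step gives (m, d) = (45, 76) again — its k=1 value — and the period has length 6.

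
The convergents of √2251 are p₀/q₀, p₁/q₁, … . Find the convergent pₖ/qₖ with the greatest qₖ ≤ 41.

√2251 = [47; 2, 4, 47, 4, 2, 94, …] (period length 6).
Convergents:
  p_0/q_0 = 47/1
  p_1/q_1 = 95/2
  p_2/q_2 = 427/9
  p_3/q_3 = 20164/425
q_2 = 9 ≤ 41 < 425 = q_3, so the answer is 427/9.

427/9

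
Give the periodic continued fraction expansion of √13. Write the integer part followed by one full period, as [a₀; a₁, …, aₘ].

a₀ = ⌊√13⌋ = 3.

[3; 1, 1, 1, 1, 6]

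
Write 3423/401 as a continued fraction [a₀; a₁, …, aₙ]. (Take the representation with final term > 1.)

[8; 1, 1, 6, 2, 2, 2, 2]

3423 = 8*401 + 215
401 = 1*215 + 186
215 = 1*186 + 29
186 = 6*29 + 12
29 = 2*12 + 5
12 = 2*5 + 2
5 = 2*2 + 1
2 = 2*1 + 0  (stop)
So 3423/401 = [8; 1, 1, 6, 2, 2, 2, 2].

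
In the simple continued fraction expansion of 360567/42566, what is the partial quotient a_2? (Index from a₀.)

8

360567 = 8·42566 + 20039   →  a_0 = 8
42566 = 2·20039 + 2488   →  a_1 = 2
20039 = 8·2488 + 135   →  a_2 = 8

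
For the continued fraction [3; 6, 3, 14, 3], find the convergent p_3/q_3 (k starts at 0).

Using pₖ = aₖpₖ₋₁ + pₖ₋₂, qₖ = aₖqₖ₋₁ + qₖ₋₂ (with p₋₁=1, p₋₂=0, q₋₁=0, q₋₂=1):
  k=0: a=3, p=3, q=1
  k=1: a=6, p=19, q=6
  k=2: a=3, p=60, q=19
  k=3: a=14, p=859, q=272

859/272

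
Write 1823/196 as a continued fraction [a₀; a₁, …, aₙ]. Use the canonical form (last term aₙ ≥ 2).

1823 = 9·196 + 59
196 = 3·59 + 19
59 = 3·19 + 2
19 = 9·2 + 1
2 = 2·1 + 0  (stop)
So 1823/196 = [9; 3, 3, 9, 2].

[9; 3, 3, 9, 2]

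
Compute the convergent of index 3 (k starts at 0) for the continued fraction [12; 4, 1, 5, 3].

354/29

Using pₖ = aₖpₖ₋₁ + pₖ₋₂, qₖ = aₖqₖ₋₁ + qₖ₋₂ (with p₋₁=1, p₋₂=0, q₋₁=0, q₋₂=1):
  k=0: a=12, p=12, q=1
  k=1: a=4, p=49, q=4
  k=2: a=1, p=61, q=5
  k=3: a=5, p=354, q=29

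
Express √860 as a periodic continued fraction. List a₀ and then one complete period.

[29; 3, 14, 3, 58]

a₀ = ⌊√860⌋ = 29.
With m₀=0, d₀=1 and mₖ₊₁ = dₖaₖ − mₖ, dₖ₊₁ = (n − mₖ₊₁²)/dₖ, aₖ₊₁ = ⌊(a₀+mₖ₊₁)/dₖ₊₁⌋:
  k=1: m=29, d=19, a=3
  k=2: m=28, d=4, a=14
  k=3: m=28, d=19, a=3
  k=4: m=29, d=1, a=58
d=1 and a=2a₀=58 at k=4, so the next step gives (m, d) = (29, 19) again — its k=1 value — and the period has length 4.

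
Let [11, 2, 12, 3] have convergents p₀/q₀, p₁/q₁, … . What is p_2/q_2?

Using pₖ = aₖpₖ₋₁ + pₖ₋₂, qₖ = aₖqₖ₋₁ + qₖ₋₂ (with p₋₁=1, p₋₂=0, q₋₁=0, q₋₂=1):
  k=0: a=11, p=11, q=1
  k=1: a=2, p=23, q=2
  k=2: a=12, p=287, q=25

287/25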